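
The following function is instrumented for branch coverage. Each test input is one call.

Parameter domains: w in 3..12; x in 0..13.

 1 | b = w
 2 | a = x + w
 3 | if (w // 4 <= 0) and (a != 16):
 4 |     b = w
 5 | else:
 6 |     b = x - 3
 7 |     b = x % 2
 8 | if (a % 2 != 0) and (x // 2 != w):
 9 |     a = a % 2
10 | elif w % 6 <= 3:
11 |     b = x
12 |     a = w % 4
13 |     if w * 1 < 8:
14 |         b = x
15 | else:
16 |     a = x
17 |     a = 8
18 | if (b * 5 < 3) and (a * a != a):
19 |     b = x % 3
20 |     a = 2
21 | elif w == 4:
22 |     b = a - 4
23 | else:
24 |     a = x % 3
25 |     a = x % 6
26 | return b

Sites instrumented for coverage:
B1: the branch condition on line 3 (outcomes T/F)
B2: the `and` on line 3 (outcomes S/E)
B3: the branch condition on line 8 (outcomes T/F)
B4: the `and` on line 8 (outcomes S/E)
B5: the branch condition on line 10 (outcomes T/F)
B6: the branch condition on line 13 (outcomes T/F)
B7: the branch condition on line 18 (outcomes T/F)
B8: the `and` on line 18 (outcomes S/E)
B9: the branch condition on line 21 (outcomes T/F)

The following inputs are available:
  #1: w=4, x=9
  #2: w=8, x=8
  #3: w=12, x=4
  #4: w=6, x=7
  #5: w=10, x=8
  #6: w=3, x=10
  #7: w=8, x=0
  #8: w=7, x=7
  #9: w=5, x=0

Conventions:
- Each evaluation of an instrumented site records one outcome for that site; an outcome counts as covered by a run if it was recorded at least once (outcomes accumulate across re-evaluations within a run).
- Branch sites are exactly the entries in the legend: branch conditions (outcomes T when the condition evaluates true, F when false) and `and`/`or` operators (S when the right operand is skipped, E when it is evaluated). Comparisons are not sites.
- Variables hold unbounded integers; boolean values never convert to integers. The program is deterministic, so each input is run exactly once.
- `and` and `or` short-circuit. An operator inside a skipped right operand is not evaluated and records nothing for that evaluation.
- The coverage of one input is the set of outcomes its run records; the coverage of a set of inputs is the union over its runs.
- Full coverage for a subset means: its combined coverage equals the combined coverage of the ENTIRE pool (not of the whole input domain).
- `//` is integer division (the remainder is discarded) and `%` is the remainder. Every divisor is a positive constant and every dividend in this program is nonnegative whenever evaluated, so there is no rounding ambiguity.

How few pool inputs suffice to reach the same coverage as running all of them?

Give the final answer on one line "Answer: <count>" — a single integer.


test 1 (w=4, x=9) fires B2->S, B1->F, B4->E, B3->F, B5->F, B8->S, B7->F, B9->T; hits B1=F, B2=S, B3=F, B4=E, B5=F, B7=F, B8=S, B9=T
test 2 (w=8, x=8) fires B2->S, B1->F, B4->S, B3->F, B5->T, B6->F, B8->S, B7->F, B9->F; hits B1=F, B2=S, B3=F, B4=S, B5=T, B6=F, B7=F, B8=S, B9=F
test 3 (w=12, x=4) fires B2->S, B1->F, B4->S, B3->F, B5->T, B6->F, B8->S, B7->F, B9->F; hits B1=F, B2=S, B3=F, B4=S, B5=T, B6=F, B7=F, B8=S, B9=F
test 4 (w=6, x=7) fires B2->S, B1->F, B4->E, B3->T, B8->S, B7->F, B9->F; hits B1=F, B2=S, B3=T, B4=E, B7=F, B8=S, B9=F
test 5 (w=10, x=8) fires B2->S, B1->F, B4->S, B3->F, B5->F, B8->E, B7->T; hits B1=F, B2=S, B3=F, B4=S, B5=F, B7=T, B8=E
test 6 (w=3, x=10) fires B2->E, B1->T, B4->E, B3->T, B8->S, B7->F, B9->F; hits B1=T, B2=E, B3=T, B4=E, B7=F, B8=S, B9=F
test 7 (w=8, x=0) fires B2->S, B1->F, B4->S, B3->F, B5->T, B6->F, B8->E, B7->F, B9->F; hits B1=F, B2=S, B3=F, B4=S, B5=T, B6=F, B7=F, B8=E, B9=F
test 8 (w=7, x=7) fires B2->S, B1->F, B4->S, B3->F, B5->T, B6->T, B8->S, B7->F, B9->F; hits B1=F, B2=S, B3=F, B4=S, B5=T, B6=T, B7=F, B8=S, B9=F
test 9 (w=5, x=0) fires B2->S, B1->F, B4->E, B3->T, B8->E, B7->F, B9->F; hits B1=F, B2=S, B3=T, B4=E, B7=F, B8=E, B9=F
union over all inputs: B1=T, B1=F, B2=S, B2=E, B3=T, B3=F, B4=S, B4=E, B5=T, B5=F, B6=T, B6=F, B7=T, B7=F, B8=S, B8=E, B9=T, B9=F (18 outcomes)
checked all size-1 subsets: none covers 18 outcomes (max 9/18)
checked all size-2 subsets: none covers 18 outcomes (max 14/18)
checked all size-3 subsets: none covers 18 outcomes (max 16/18)
checked all size-4 subsets: none covers 18 outcomes (max 17/18)
size 5: inputs {1, 2, 5, 6, 8} cover all 18 outcomes, and no lexicographically smaller subset of this size does
Answer: 5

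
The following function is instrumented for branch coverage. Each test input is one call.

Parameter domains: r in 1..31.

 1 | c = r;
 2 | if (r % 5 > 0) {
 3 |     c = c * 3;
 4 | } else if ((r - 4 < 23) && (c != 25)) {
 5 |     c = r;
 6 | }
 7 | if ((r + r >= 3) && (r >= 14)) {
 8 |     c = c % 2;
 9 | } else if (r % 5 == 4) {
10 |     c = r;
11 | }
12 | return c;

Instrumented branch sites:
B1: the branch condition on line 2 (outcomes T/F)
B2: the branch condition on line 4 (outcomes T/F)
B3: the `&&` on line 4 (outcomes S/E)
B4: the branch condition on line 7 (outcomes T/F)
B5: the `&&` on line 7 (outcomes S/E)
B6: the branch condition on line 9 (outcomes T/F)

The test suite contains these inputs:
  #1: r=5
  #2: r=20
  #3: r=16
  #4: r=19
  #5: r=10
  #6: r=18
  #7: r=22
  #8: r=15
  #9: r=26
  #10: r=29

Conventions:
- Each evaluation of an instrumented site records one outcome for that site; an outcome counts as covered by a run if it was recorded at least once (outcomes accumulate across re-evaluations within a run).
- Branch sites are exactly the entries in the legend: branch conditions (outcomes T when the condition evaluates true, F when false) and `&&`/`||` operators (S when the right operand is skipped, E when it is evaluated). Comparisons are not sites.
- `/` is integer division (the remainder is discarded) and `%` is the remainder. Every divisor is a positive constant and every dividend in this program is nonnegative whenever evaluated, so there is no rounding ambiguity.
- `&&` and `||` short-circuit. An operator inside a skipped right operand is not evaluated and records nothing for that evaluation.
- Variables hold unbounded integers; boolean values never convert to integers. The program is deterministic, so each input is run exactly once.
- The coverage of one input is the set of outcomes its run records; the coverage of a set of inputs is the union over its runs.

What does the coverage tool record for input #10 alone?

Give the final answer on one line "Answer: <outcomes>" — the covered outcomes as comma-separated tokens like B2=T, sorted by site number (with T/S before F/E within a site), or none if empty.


Event log for input #10 (r=29):
  B1->T, B5->E, B4->T
distinct outcomes covered: B1=T, B4=T, B5=E
Answer: B1=T, B4=T, B5=E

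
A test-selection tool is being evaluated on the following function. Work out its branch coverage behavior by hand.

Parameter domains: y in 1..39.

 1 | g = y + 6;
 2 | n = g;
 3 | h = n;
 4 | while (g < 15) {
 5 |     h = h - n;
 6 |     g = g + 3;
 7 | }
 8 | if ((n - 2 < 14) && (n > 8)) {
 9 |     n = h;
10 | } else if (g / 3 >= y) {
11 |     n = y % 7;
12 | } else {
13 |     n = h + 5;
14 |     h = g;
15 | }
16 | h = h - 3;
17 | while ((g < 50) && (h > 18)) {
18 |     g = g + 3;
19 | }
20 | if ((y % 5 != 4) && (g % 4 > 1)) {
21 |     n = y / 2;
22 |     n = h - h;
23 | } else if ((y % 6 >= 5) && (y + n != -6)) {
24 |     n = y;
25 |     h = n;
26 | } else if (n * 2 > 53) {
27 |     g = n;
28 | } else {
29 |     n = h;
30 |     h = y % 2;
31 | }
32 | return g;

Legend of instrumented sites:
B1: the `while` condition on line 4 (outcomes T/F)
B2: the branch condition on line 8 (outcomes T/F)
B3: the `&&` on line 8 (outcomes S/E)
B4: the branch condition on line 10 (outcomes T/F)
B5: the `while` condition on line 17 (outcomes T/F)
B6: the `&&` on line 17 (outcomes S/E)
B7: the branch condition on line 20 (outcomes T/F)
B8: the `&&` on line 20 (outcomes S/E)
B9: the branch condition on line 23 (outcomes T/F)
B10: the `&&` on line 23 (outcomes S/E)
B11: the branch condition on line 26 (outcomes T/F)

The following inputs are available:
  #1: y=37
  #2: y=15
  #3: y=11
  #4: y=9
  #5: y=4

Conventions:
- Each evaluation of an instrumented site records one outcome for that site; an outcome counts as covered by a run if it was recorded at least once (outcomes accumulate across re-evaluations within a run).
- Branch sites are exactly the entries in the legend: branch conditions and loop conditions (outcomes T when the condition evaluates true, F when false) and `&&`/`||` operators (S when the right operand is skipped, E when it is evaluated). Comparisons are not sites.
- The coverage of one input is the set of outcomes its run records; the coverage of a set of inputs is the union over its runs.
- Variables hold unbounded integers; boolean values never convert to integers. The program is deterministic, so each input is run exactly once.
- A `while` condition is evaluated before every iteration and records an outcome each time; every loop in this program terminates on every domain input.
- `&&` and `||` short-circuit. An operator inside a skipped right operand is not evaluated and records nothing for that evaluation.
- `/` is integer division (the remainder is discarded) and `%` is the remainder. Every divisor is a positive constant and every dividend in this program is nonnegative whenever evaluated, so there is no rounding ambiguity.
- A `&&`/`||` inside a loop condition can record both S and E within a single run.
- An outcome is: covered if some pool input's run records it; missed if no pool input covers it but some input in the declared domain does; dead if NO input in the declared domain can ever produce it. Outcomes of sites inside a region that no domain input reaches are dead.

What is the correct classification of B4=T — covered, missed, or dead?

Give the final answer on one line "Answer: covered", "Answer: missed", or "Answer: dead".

no pool input records B4=T
but domain input (y=1) does record it -> reachable, so missed

Answer: missed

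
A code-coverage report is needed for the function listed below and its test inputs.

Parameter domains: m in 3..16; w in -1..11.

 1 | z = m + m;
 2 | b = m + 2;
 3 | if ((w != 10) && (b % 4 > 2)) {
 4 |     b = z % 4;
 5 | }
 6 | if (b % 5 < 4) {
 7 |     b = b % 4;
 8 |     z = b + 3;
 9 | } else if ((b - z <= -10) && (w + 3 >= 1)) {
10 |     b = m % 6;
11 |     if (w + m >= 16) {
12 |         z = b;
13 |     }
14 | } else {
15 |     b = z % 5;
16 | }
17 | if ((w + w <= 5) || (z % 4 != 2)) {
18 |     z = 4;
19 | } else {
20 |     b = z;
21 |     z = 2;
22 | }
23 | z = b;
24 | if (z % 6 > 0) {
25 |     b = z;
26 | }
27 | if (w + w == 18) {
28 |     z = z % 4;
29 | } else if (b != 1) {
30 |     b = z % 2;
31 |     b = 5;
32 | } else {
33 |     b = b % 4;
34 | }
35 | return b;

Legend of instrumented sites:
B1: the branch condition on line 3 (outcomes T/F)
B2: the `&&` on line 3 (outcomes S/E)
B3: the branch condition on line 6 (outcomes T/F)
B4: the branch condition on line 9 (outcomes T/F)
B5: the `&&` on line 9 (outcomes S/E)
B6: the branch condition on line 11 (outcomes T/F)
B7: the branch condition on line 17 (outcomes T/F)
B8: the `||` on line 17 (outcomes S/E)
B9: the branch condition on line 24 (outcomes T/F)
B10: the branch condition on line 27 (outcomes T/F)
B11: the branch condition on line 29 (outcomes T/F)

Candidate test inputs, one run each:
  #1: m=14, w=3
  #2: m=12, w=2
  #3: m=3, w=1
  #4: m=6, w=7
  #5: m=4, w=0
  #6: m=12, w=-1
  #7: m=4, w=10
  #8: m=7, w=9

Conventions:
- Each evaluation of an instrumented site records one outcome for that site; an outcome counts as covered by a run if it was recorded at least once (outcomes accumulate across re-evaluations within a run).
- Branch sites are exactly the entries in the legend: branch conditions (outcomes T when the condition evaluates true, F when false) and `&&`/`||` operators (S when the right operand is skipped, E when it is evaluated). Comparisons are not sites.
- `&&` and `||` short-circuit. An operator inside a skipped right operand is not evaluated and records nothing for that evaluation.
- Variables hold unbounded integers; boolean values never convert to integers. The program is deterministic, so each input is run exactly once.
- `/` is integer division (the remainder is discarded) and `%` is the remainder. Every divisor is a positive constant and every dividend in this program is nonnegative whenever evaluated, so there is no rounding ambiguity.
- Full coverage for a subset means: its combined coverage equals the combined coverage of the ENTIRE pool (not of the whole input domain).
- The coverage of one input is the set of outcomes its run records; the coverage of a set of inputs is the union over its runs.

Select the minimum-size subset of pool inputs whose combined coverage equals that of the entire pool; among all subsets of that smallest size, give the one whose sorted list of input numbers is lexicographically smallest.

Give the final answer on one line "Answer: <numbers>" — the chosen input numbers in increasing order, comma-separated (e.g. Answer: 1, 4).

input #1 (m=14, w=3): covers B1=F, B2=E, B3=T, B7=T, B8=E, B9=F, B10=F, B11=T
input #2 (m=12, w=2): covers B1=F, B2=E, B3=F, B4=T, B5=E, B6=F, B7=T, B8=S, B9=F, B10=F, B11=T
input #3 (m=3, w=1): covers B1=F, B2=E, B3=T, B7=T, B8=S, B9=T, B10=F, B11=F
input #4 (m=6, w=7): covers B1=F, B2=E, B3=T, B7=T, B8=E, B9=F, B10=F, B11=T
input #5 (m=4, w=0): covers B1=F, B2=E, B3=T, B7=T, B8=S, B9=T, B10=F, B11=T
input #6 (m=12, w=-1): covers B1=F, B2=E, B3=F, B4=T, B5=E, B6=F, B7=T, B8=S, B9=F, B10=F, B11=T
input #7 (m=4, w=10): covers B1=F, B2=S, B3=T, B7=T, B8=E, B9=T, B10=F, B11=T
input #8 (m=7, w=9): covers B1=F, B2=E, B3=F, B4=F, B5=S, B7=F, B8=E, B9=T, B10=T
the full pool covers 20 outcomes: B1=F, B2=S, B2=E, B3=T, B3=F, B4=T, B4=F, B5=S, B5=E, B6=F, B7=T, B7=F, B8=S, B8=E, B9=T, B9=F, B10=T, B10=F, B11=T, B11=F
checked all size-1 subsets: none covers 20 outcomes (max 11/20)
checked all size-2 subsets: none covers 20 outcomes (max 17/20)
checked all size-3 subsets: none covers 20 outcomes (max 19/20)
size 4: inputs {2, 3, 7, 8} cover all 20 outcomes, and no lexicographically smaller subset of this size does

Answer: 2, 3, 7, 8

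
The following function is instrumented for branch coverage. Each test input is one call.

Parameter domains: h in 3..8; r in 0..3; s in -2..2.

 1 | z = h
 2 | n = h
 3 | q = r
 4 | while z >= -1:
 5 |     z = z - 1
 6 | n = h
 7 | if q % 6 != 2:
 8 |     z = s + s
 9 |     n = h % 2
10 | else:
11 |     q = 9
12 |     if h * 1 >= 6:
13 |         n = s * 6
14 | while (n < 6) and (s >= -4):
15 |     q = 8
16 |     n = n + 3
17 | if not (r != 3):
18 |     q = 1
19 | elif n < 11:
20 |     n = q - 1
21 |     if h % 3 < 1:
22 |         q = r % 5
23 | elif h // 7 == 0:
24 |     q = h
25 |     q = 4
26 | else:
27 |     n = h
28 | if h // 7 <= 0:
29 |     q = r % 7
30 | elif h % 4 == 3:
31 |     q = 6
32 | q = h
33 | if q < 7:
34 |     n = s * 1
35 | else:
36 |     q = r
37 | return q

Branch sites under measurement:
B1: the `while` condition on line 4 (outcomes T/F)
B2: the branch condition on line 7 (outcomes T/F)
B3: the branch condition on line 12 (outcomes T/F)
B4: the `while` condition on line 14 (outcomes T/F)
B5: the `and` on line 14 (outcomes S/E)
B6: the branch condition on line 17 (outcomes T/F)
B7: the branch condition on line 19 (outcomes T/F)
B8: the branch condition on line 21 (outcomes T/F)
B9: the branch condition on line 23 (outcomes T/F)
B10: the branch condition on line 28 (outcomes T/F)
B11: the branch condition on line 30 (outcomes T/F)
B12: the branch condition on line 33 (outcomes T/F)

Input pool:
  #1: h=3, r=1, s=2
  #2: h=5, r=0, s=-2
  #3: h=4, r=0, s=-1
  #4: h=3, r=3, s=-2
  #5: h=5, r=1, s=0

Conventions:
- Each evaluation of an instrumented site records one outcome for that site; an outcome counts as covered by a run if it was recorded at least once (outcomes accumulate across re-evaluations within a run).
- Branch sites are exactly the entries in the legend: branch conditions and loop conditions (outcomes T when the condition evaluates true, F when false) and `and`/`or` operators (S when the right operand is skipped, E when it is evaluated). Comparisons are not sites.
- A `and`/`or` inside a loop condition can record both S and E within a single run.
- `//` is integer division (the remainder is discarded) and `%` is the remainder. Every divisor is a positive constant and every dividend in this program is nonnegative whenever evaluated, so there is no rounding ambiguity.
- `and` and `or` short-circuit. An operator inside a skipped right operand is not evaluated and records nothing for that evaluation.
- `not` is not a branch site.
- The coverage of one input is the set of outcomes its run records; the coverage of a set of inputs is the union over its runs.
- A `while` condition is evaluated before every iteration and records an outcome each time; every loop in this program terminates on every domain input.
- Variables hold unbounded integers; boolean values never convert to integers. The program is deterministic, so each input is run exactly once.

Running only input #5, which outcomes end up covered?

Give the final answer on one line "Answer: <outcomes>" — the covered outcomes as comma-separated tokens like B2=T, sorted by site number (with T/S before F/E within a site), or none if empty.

Simulating input #5 (h=5, r=1, s=0) step by step:
  B1->T, B1->T, B1->T, B1->T, B1->T, B1->T, B1->T, B1->F, B2->T, B5->E
  B4->T, B5->E, B4->T, B5->S, B4->F, B6->F, B7->T, B8->F, B10->T, B12->T
distinct outcomes covered: B1=T, B1=F, B2=T, B4=T, B4=F, B5=S, B5=E, B6=F, B7=T, B8=F, B10=T, B12=T

Answer: B1=T, B1=F, B2=T, B4=T, B4=F, B5=S, B5=E, B6=F, B7=T, B8=F, B10=T, B12=T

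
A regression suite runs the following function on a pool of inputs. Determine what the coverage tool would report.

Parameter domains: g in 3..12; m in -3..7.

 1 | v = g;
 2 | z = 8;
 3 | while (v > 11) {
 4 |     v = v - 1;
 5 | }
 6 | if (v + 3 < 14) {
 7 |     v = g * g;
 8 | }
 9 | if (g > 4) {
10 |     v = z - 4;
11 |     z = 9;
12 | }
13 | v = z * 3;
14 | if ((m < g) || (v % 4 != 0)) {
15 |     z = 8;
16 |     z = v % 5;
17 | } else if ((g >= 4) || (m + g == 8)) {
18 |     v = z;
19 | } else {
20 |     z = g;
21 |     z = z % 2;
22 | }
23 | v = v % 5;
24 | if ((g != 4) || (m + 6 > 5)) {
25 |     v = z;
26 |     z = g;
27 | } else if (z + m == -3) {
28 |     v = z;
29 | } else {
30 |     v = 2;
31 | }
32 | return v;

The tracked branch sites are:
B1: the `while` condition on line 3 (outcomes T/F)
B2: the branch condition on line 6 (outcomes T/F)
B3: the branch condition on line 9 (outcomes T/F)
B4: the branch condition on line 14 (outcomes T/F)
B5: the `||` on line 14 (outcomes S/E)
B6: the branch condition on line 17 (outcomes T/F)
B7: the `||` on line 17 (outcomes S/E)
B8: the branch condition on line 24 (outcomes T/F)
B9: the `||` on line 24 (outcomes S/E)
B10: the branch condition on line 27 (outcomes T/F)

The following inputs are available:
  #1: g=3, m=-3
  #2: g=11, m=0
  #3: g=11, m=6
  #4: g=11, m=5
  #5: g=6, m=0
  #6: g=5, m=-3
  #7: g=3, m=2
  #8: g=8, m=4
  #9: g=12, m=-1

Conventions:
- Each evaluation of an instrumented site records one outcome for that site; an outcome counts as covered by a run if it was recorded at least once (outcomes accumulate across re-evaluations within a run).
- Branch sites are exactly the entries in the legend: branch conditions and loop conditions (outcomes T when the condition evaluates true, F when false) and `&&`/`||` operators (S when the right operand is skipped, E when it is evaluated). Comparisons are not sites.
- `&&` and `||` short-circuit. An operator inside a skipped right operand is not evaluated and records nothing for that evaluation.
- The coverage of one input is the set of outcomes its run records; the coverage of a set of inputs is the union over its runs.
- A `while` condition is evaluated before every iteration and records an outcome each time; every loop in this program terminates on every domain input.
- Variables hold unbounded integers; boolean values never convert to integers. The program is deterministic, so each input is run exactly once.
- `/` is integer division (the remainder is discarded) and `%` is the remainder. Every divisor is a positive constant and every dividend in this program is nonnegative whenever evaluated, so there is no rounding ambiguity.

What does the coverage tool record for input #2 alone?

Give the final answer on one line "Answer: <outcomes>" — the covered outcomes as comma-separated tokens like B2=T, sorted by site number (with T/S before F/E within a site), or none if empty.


Event log for input #2 (g=11, m=0):
  B1->F, B2->F, B3->T, B5->S, B4->T, B9->S, B8->T
as a set, this run covers: B1=F, B2=F, B3=T, B4=T, B5=S, B8=T, B9=S
Answer: B1=F, B2=F, B3=T, B4=T, B5=S, B8=T, B9=S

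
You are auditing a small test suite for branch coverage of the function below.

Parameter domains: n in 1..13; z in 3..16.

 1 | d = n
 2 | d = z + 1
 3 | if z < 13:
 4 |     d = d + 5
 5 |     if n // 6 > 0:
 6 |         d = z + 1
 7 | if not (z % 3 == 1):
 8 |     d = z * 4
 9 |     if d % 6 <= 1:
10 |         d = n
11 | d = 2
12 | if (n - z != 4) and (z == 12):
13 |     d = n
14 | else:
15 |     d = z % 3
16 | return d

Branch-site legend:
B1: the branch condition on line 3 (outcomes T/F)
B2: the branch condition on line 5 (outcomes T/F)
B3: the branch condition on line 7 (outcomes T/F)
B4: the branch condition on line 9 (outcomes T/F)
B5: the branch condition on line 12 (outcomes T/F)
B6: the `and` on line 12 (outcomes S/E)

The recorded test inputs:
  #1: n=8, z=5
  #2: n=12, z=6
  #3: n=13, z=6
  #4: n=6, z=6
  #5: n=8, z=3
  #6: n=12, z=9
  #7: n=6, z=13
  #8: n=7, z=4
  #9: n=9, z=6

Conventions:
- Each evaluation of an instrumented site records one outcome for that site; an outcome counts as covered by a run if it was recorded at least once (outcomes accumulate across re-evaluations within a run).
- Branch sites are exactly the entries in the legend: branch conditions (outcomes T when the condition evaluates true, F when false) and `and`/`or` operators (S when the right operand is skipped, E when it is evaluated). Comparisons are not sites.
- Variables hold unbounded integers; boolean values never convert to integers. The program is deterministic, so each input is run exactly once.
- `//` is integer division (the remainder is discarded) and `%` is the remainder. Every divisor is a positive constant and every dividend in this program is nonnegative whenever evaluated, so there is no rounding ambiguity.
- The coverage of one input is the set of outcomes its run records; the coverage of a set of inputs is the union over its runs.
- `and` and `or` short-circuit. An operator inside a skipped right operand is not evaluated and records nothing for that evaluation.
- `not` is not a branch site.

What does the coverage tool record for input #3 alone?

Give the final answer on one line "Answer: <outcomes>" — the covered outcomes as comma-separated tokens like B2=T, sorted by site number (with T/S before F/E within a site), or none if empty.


Running input #3 (n=13, z=6), event by event:
  B1->T, B2->T, B3->T, B4->T, B6->E, B5->F
as a set, this run covers: B1=T, B2=T, B3=T, B4=T, B5=F, B6=E
Answer: B1=T, B2=T, B3=T, B4=T, B5=F, B6=E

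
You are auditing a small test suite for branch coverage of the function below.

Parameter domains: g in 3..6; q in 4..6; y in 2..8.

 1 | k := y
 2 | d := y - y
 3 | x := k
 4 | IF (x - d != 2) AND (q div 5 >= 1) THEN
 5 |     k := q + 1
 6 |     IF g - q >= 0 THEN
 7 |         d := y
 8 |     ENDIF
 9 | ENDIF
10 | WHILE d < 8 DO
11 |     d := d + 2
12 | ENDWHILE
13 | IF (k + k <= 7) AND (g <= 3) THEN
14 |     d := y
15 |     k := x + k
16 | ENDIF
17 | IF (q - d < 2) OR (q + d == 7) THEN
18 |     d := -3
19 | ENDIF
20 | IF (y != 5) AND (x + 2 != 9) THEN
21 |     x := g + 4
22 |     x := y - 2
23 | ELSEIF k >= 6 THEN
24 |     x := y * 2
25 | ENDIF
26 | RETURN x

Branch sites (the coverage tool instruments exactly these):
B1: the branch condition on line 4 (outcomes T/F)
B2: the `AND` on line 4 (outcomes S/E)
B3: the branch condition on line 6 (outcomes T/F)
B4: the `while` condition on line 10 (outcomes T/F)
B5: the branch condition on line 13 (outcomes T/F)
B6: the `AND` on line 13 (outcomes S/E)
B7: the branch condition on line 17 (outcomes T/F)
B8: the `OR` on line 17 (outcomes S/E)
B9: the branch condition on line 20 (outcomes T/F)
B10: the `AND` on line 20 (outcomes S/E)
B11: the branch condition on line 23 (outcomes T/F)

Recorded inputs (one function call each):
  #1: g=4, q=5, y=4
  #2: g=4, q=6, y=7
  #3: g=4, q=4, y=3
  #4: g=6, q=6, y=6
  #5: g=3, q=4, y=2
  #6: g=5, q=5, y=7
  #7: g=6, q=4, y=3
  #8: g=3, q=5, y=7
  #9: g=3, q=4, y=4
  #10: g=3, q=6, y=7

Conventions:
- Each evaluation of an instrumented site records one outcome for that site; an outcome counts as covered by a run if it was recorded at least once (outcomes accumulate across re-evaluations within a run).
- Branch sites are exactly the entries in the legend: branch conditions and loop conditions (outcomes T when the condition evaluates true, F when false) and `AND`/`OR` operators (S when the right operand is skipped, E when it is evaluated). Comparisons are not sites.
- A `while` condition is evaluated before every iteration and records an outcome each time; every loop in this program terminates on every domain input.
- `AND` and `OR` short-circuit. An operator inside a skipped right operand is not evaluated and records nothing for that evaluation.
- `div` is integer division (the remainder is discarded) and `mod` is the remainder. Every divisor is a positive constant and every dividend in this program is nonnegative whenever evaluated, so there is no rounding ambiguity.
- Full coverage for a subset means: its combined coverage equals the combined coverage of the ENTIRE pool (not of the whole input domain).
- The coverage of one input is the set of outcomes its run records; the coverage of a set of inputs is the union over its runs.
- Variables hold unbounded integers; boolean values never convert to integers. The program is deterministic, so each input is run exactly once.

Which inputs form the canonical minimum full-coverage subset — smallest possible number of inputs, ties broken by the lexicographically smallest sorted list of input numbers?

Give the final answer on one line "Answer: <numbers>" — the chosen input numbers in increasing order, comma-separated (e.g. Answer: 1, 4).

run #1 (g=4, q=5, y=4) records B1=T, B2=E, B3=F, B4=T, B4=F, B5=F, B6=S, B7=T, B8=S, B9=T, B10=E
run #2 (g=4, q=6, y=7) records B1=T, B2=E, B3=F, B4=T, B4=F, B5=F, B6=S, B7=T, B8=S, B9=F, B10=E, B11=T
run #3 (g=4, q=4, y=3) records B1=F, B2=E, B4=T, B4=F, B5=F, B6=E, B7=T, B8=S, B9=T, B10=E
run #4 (g=6, q=6, y=6) records B1=T, B2=E, B3=T, B4=T, B4=F, B5=F, B6=S, B7=T, B8=S, B9=T, B10=E
run #5 (g=3, q=4, y=2) records B1=F, B2=S, B4=T, B4=F, B5=T, B6=E, B7=F, B8=E, B9=T, B10=E
run #6 (g=5, q=5, y=7) records B1=T, B2=E, B3=T, B4=T, B4=F, B5=F, B6=S, B7=T, B8=S, B9=F, B10=E, B11=T
run #7 (g=6, q=4, y=3) records B1=F, B2=E, B4=T, B4=F, B5=F, B6=E, B7=T, B8=S, B9=T, B10=E
run #8 (g=3, q=5, y=7) records B1=T, B2=E, B3=F, B4=T, B4=F, B5=F, B6=S, B7=T, B8=S, B9=F, B10=E, B11=T
run #9 (g=3, q=4, y=4) records B1=F, B2=E, B4=T, B4=F, B5=F, B6=S, B7=T, B8=S, B9=T, B10=E
run #10 (g=3, q=6, y=7) records B1=T, B2=E, B3=F, B4=T, B4=F, B5=F, B6=S, B7=T, B8=S, B9=F, B10=E, B11=T
the full pool covers 20 outcomes: B1=T, B1=F, B2=S, B2=E, B3=T, B3=F, B4=T, B4=F, B5=T, B5=F, B6=S, B6=E, B7=T, B7=F, B8=S, B8=E, B9=T, B9=F, B10=E, B11=T
size 1 is not enough: best union over all size-1 subsets is 12/20
size 2 is not enough: best union over all size-2 subsets is 19/20
at size 3, {1, 5, 6} reaches all 20 outcomes; every lexicographically earlier size-3 subset fails

Answer: 1, 5, 6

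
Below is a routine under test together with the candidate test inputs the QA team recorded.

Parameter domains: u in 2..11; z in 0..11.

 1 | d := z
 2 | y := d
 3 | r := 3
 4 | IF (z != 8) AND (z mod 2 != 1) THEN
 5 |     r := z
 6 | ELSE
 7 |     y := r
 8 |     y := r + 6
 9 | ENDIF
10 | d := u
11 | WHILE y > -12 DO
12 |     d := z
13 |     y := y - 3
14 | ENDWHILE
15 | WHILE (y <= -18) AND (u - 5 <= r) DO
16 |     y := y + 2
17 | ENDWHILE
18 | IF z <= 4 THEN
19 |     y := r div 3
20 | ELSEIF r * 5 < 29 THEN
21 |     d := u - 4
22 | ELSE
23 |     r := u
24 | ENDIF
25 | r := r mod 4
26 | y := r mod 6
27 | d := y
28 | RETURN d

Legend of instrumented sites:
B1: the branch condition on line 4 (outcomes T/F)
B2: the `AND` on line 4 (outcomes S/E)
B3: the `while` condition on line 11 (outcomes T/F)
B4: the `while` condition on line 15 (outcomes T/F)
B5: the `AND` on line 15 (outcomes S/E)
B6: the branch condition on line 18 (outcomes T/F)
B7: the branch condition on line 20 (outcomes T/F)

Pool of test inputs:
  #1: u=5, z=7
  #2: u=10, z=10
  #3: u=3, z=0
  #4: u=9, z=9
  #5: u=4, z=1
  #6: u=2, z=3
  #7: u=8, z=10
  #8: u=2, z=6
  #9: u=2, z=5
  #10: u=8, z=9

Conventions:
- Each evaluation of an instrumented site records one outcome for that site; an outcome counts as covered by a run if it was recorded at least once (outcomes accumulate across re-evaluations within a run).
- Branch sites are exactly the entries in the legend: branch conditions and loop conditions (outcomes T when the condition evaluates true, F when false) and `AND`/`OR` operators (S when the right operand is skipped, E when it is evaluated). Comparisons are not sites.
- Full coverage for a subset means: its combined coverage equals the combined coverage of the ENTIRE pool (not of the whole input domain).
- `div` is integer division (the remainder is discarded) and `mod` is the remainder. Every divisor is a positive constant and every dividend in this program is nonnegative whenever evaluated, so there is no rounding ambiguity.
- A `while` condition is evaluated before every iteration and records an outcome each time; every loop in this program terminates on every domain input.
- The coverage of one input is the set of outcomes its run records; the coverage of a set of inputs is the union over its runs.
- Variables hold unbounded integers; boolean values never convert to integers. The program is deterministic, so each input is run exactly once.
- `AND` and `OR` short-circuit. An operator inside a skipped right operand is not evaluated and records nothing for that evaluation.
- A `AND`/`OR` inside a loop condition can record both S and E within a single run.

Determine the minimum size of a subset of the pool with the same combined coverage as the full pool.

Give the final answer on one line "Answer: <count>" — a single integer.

input #1 (u=5, z=7): events B2->E, B1->F, B3->T, B3->T, B3->T, B3->T, B3->T, B3->T, B3->T, B3->F, B5->S, B4->F, B6->F, B7->T; covers B1=F, B2=E, B3=T, B3=F, B4=F, B5=S, B6=F, B7=T
input #2 (u=10, z=10): events B2->E, B1->T, B3->T, B3->T, B3->T, B3->T, B3->T, B3->T, B3->T, B3->T, B3->F, B5->S, B4->F, B6->F, ...; covers B1=T, B2=E, B3=T, B3=F, B4=F, B5=S, B6=F, B7=F
input #3 (u=3, z=0): events B2->E, B1->T, B3->T, B3->T, B3->T, B3->T, B3->F, B5->S, B4->F, B6->T; covers B1=T, B2=E, B3=T, B3=F, B4=F, B5=S, B6=T
input #4 (u=9, z=9): events B2->E, B1->F, B3->T, B3->T, B3->T, B3->T, B3->T, B3->T, B3->T, B3->F, B5->S, B4->F, B6->F, B7->T; covers B1=F, B2=E, B3=T, B3=F, B4=F, B5=S, B6=F, B7=T
input #5 (u=4, z=1): events B2->E, B1->F, B3->T, B3->T, B3->T, B3->T, B3->T, B3->T, B3->T, B3->F, B5->S, B4->F, B6->T; covers B1=F, B2=E, B3=T, B3=F, B4=F, B5=S, B6=T
input #6 (u=2, z=3): events B2->E, B1->F, B3->T, B3->T, B3->T, B3->T, B3->T, B3->T, B3->T, B3->F, B5->S, B4->F, B6->T; covers B1=F, B2=E, B3=T, B3=F, B4=F, B5=S, B6=T
input #7 (u=8, z=10): events B2->E, B1->T, B3->T, B3->T, B3->T, B3->T, B3->T, B3->T, B3->T, B3->T, B3->F, B5->S, B4->F, B6->F, ...; covers B1=T, B2=E, B3=T, B3=F, B4=F, B5=S, B6=F, B7=F
input #8 (u=2, z=6): events B2->E, B1->T, B3->T, B3->T, B3->T, B3->T, B3->T, B3->T, B3->F, B5->S, B4->F, B6->F, B7->F; covers B1=T, B2=E, B3=T, B3=F, B4=F, B5=S, B6=F, B7=F
input #9 (u=2, z=5): events B2->E, B1->F, B3->T, B3->T, B3->T, B3->T, B3->T, B3->T, B3->T, B3->F, B5->S, B4->F, B6->F, B7->T; covers B1=F, B2=E, B3=T, B3=F, B4=F, B5=S, B6=F, B7=T
input #10 (u=8, z=9): events B2->E, B1->F, B3->T, B3->T, B3->T, B3->T, B3->T, B3->T, B3->T, B3->F, B5->S, B4->F, B6->F, B7->T; covers B1=F, B2=E, B3=T, B3=F, B4=F, B5=S, B6=F, B7=T
the full pool covers 11 outcomes: B1=T, B1=F, B2=E, B3=T, B3=F, B4=F, B5=S, B6=T, B6=F, B7=T, B7=F
size 1 is not enough: best union over all size-1 subsets is 8/11
size 2 is not enough: best union over all size-2 subsets is 10/11
inputs {1, 2, 3} (size 3) cover everything; no size-3 subset with a lexicographically smaller index list covers all 11

Answer: 3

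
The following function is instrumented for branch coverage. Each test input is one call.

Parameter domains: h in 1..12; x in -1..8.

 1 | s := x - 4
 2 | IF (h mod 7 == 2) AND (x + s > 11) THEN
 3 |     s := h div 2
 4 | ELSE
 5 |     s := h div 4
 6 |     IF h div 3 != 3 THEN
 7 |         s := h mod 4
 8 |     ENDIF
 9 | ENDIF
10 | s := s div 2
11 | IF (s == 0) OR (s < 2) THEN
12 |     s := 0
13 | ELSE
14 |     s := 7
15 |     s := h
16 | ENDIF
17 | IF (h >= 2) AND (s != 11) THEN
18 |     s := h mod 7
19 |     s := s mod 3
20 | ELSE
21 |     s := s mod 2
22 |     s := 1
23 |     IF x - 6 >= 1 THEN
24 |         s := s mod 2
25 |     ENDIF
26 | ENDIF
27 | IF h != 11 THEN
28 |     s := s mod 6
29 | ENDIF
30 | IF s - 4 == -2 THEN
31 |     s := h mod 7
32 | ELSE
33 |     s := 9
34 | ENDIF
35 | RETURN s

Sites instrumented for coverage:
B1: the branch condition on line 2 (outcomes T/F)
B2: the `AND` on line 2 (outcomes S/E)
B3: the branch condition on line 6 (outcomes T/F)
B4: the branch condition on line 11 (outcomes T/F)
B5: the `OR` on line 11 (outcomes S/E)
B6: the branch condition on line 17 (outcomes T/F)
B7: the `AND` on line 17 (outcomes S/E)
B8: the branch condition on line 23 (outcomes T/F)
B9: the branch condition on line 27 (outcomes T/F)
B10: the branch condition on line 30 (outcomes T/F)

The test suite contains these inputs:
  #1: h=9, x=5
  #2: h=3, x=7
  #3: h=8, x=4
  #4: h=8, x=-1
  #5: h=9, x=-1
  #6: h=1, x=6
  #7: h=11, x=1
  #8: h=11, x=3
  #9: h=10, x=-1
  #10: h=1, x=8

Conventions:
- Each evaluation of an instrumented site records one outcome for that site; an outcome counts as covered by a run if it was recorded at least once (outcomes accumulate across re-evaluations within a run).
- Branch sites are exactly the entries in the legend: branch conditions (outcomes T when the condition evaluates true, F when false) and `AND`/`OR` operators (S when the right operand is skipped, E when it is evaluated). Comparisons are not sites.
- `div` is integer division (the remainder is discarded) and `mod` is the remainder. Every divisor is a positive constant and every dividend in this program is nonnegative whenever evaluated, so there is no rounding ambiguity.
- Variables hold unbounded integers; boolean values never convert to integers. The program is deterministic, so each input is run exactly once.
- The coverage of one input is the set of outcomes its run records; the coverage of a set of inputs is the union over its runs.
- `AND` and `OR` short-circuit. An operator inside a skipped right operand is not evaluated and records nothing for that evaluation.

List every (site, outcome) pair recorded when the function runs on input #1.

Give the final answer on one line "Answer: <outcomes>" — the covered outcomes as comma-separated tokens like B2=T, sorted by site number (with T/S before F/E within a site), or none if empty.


Running input #1 (h=9, x=5), event by event:
  B2->E, B1->F, B3->F, B5->E, B4->T, B7->E, B6->T, B9->T, B10->T
as a set, this run covers: B1=F, B2=E, B3=F, B4=T, B5=E, B6=T, B7=E, B9=T, B10=T
Answer: B1=F, B2=E, B3=F, B4=T, B5=E, B6=T, B7=E, B9=T, B10=T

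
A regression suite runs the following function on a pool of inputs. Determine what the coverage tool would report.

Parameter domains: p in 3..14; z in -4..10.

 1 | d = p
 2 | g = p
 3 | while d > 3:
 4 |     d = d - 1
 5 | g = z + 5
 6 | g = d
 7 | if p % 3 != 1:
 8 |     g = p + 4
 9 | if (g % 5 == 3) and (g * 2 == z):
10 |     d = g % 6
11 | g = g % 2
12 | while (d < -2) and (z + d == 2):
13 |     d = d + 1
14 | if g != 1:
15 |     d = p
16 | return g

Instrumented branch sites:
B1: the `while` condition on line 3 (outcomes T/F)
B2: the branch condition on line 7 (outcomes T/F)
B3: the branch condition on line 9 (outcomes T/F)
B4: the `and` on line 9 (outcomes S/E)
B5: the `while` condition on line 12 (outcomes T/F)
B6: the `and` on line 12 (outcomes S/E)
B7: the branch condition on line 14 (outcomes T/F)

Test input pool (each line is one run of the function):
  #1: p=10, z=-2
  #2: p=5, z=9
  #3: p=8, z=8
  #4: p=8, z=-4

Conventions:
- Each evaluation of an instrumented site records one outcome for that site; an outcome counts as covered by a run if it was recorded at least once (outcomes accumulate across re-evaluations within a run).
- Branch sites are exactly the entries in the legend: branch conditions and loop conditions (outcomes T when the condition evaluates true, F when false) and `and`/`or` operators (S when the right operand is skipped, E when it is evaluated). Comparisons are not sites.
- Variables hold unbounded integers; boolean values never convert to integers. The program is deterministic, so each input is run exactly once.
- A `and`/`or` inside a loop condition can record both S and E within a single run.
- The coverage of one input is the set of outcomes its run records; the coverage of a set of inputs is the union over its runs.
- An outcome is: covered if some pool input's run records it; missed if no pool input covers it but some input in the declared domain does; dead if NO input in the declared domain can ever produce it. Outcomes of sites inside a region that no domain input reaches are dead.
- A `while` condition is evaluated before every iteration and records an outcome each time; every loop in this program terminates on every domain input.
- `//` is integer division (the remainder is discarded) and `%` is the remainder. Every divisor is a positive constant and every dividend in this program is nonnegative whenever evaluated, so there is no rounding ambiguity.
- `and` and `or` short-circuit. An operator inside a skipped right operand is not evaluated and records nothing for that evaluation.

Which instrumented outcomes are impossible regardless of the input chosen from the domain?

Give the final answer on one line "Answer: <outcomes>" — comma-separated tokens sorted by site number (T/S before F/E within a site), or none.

sweeping the full domain (180 inputs) for each outcome:
  B5=T: never recorded by any domain input -> dead
  B6=E: never recorded by any domain input -> dead
  reachable outcomes have witnesses, e.g. B1=T (e.g. p=4, z=-4), B1=F (e.g. p=3, z=-4), B2=T (e.g. p=3, z=-4), B2=F (e.g. p=4, z=-4)

Answer: B5=T, B6=E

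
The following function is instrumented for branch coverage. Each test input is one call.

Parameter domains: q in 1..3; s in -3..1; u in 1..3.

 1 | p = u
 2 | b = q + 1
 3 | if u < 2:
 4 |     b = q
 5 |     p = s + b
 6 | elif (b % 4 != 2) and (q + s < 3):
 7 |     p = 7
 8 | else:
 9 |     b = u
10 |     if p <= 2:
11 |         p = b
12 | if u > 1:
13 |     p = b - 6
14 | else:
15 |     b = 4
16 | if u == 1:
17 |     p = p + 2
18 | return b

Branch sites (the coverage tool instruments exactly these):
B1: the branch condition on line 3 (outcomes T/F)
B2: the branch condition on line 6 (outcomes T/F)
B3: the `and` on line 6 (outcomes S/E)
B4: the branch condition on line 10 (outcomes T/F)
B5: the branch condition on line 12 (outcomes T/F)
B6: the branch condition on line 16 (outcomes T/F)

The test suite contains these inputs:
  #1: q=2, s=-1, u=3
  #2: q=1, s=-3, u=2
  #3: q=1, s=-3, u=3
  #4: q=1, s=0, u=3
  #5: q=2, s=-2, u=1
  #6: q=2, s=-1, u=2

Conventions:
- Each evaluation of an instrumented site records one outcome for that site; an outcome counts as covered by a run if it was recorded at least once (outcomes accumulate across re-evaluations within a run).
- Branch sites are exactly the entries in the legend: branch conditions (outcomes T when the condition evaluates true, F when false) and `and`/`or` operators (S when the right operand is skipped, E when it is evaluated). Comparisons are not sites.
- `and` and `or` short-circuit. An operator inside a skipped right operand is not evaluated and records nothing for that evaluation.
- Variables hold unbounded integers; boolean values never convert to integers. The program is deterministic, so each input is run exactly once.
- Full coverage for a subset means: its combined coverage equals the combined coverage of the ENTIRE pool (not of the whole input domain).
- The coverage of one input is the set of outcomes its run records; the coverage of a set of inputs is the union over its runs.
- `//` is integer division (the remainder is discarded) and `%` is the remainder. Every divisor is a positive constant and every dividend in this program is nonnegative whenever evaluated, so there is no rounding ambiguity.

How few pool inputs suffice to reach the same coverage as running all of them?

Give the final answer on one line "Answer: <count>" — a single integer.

#1 (q=2, s=-1, u=3) -> B1->F, B3->E, B2->T, B5->T, B6->F; covered: B1=F, B2=T, B3=E, B5=T, B6=F
#2 (q=1, s=-3, u=2) -> B1->F, B3->S, B2->F, B4->T, B5->T, B6->F; covered: B1=F, B2=F, B3=S, B4=T, B5=T, B6=F
#3 (q=1, s=-3, u=3) -> B1->F, B3->S, B2->F, B4->F, B5->T, B6->F; covered: B1=F, B2=F, B3=S, B4=F, B5=T, B6=F
#4 (q=1, s=0, u=3) -> B1->F, B3->S, B2->F, B4->F, B5->T, B6->F; covered: B1=F, B2=F, B3=S, B4=F, B5=T, B6=F
#5 (q=2, s=-2, u=1) -> B1->T, B5->F, B6->T; covered: B1=T, B5=F, B6=T
#6 (q=2, s=-1, u=2) -> B1->F, B3->E, B2->T, B5->T, B6->F; covered: B1=F, B2=T, B3=E, B5=T, B6=F
union over all inputs: B1=T, B1=F, B2=T, B2=F, B3=S, B3=E, B4=T, B4=F, B5=T, B5=F, B6=T, B6=F (12 outcomes)
size 1 is not enough: best union over all size-1 subsets is 6/12
size 2 is not enough: best union over all size-2 subsets is 9/12
size 3 is not enough: best union over all size-3 subsets is 11/12
inputs {1, 2, 3, 5} (size 4) cover everything; no size-4 subset with a lexicographically smaller index list covers all 12

Answer: 4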